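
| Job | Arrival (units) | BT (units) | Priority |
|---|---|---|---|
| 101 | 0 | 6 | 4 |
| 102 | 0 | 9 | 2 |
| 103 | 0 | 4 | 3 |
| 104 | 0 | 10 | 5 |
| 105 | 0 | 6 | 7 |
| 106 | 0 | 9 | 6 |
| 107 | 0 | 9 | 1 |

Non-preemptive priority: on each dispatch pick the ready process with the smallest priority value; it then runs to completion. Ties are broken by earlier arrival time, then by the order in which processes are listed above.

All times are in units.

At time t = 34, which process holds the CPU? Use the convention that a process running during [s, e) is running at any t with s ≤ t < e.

Gantt: | 107 0-9 | 102 9-18 | 103 18-22 | 101 22-28 | 104 28-38 | 106 38-47 | 105 47-53 |
Completion: 101=28  102=18  103=22  104=38  105=53  106=47  107=9
Turnaround (C−A): 101=28  102=18  103=22  104=38  105=53  106=47  107=9

104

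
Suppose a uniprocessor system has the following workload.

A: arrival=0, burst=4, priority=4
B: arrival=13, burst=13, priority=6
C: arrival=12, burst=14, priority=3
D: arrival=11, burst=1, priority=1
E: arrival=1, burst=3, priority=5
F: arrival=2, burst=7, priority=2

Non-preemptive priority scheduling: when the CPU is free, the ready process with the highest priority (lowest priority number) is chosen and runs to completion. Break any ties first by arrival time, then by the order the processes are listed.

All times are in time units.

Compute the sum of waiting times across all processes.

Gantt: | A 0-4 | F 4-11 | D 11-12 | C 12-26 | E 26-29 | B 29-42 |
Completion: A=4  B=42  C=26  D=12  E=29  F=11
Waiting = turnaround − burst: A=0, B=16, C=0, D=0, E=25, F=2
Total waiting = 0 + 16 + 0 + 0 + 25 + 2 = 43

43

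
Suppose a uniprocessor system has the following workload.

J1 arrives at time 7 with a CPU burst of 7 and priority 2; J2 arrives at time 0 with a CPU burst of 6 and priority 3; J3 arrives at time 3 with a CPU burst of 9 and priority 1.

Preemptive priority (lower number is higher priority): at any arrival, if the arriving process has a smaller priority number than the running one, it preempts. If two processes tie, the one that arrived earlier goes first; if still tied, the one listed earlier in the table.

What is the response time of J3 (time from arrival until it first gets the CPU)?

0

Timeline: | J2 0-3 | J3 3-12 | J1 12-19 | J2 19-22 |
Completion: J1=19  J2=22  J3=12
Response(J3) = first start − arrival = 3 − 3 = 0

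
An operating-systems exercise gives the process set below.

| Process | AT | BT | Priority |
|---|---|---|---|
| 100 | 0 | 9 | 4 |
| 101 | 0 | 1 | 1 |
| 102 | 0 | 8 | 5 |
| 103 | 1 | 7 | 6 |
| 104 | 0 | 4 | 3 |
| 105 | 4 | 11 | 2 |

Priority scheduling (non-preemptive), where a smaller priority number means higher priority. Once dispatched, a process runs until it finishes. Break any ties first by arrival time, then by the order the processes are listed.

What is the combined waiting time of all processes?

Gantt: | 101 0-1 | 104 1-5 | 105 5-16 | 100 16-25 | 102 25-33 | 103 33-40 |
Completion: 100=25  101=1  102=33  103=40  104=5  105=16
Waiting = turnaround − burst: 100=16, 101=0, 102=25, 103=32, 104=1, 105=1
Total waiting = 16 + 0 + 25 + 32 + 1 + 1 = 75

75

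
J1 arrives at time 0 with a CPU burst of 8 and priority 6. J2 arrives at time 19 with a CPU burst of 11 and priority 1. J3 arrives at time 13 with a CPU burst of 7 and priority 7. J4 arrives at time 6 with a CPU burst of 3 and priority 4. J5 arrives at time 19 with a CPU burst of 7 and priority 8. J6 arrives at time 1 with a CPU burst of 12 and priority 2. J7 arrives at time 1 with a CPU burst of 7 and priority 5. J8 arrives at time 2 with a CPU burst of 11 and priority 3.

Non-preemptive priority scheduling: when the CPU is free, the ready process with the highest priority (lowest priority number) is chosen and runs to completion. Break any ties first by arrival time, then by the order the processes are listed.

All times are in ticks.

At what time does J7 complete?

Schedule: | J1 0-8 | J6 8-20 | J2 20-31 | J8 31-42 | J4 42-45 | J7 45-52 | J3 52-59 | J5 59-66 |
Completion: J1=8  J2=31  J3=59  J4=45  J5=66  J6=20  J7=52  J8=42
Turnaround (C−A): J1=8  J2=12  J3=46  J4=39  J5=47  J6=19  J7=51  J8=40

52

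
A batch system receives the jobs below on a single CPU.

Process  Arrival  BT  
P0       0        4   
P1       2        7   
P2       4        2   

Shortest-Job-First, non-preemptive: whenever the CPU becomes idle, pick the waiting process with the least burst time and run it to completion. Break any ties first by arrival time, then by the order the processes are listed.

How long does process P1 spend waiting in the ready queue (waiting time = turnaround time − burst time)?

Schedule: | P0 0-4 | P2 4-6 | P1 6-13 |
Completion: P0=4  P1=13  P2=6
Waiting(P1) = turnaround − burst = 11 − 7 = 4

4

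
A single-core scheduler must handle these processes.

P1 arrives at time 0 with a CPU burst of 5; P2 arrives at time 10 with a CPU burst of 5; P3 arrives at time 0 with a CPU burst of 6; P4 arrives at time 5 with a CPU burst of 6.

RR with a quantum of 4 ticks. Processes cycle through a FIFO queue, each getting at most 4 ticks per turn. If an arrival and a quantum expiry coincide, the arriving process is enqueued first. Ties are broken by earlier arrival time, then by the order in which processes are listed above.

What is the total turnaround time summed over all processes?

Schedule: | P1 0-4 | P3 4-8 | P1 8-9 | P4 9-13 | P3 13-15 | P2 15-19 | P4 19-21 | P2 21-22 |
Completion: P1=9  P2=22  P3=15  P4=21
Turnaround (C−A): P1=9  P2=12  P3=15  P4=16
Turnaround = completion − arrival: P1=9, P2=12, P3=15, P4=16
Total turnaround = 9 + 12 + 15 + 16 = 52

52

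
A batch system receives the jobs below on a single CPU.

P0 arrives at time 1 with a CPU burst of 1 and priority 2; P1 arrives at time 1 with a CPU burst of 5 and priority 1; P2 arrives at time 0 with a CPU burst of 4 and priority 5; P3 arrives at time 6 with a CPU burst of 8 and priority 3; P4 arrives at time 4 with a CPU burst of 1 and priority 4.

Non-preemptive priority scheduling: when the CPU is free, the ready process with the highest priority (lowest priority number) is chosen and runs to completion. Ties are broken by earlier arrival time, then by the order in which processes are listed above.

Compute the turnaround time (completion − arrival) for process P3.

Gantt: | P2 0-4 | P1 4-9 | P0 9-10 | P3 10-18 | P4 18-19 |
Completion: P0=10  P1=9  P2=4  P3=18  P4=19
Turnaround(P3) = completion − arrival = 18 − 6 = 12

12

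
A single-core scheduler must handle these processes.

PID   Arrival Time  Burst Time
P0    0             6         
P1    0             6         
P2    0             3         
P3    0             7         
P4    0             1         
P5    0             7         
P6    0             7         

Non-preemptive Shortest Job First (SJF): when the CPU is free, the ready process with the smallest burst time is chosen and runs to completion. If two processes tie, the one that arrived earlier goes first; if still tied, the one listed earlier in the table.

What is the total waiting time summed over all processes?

84

Schedule: | P4 0-1 | P2 1-4 | P0 4-10 | P1 10-16 | P3 16-23 | P5 23-30 | P6 30-37 |
Completion: P0=10  P1=16  P2=4  P3=23  P4=1  P5=30  P6=37
Turnaround (C−A): P0=10  P1=16  P2=4  P3=23  P4=1  P5=30  P6=37
Waiting = turnaround − burst: P0=4, P1=10, P2=1, P3=16, P4=0, P5=23, P6=30
Total waiting = 4 + 10 + 1 + 16 + 0 + 23 + 30 = 84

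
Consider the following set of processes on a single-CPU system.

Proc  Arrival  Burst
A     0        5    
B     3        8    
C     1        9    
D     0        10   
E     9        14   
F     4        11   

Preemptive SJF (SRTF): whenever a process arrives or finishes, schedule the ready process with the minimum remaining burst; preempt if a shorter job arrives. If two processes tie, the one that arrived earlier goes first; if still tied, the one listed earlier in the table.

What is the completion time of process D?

Timeline: | A 0-5 | B 5-13 | C 13-22 | D 22-32 | F 32-43 | E 43-57 |
Completion: A=5  B=13  C=22  D=32  E=57  F=43
Turnaround (C−A): A=5  B=10  C=21  D=32  E=48  F=39

32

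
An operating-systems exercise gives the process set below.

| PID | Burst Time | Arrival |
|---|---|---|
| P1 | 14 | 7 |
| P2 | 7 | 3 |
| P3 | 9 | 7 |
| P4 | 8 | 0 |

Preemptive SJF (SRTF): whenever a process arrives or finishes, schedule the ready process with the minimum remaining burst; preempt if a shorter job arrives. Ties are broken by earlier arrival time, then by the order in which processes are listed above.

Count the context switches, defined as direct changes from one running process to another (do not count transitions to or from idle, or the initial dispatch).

3

Schedule: | P4 0-8 | P2 8-15 | P3 15-24 | P1 24-38 |
Completion: P1=38  P2=15  P3=24  P4=8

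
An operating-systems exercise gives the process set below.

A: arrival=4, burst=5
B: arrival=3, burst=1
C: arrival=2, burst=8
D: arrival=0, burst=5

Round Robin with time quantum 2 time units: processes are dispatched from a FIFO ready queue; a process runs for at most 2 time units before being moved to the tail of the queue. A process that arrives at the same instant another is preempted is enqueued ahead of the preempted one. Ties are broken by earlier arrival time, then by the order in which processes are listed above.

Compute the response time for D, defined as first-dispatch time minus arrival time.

0

Timeline: | D 0-2 | C 2-4 | D 4-6 | B 6-7 | A 7-9 | C 9-11 | D 11-12 | A 12-14 | C 14-16 | A 16-17 | C 17-19 |
Completion: A=17  B=7  C=19  D=12
Turnaround (C−A): A=13  B=4  C=17  D=12
Response(D) = first start − arrival = 0 − 0 = 0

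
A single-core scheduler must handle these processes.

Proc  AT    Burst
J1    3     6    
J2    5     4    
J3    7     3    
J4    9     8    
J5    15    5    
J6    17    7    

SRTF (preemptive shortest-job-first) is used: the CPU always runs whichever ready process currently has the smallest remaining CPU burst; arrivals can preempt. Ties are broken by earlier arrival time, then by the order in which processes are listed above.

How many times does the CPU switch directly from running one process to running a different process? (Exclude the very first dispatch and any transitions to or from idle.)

5

Gantt: | idle 0-3 | J1 3-9 | J3 9-12 | J2 12-16 | J5 16-21 | J6 21-28 | J4 28-36 |
Completion: J1=9  J2=16  J3=12  J4=36  J5=21  J6=28
Turnaround (C−A): J1=6  J2=11  J3=5  J4=27  J5=6  J6=11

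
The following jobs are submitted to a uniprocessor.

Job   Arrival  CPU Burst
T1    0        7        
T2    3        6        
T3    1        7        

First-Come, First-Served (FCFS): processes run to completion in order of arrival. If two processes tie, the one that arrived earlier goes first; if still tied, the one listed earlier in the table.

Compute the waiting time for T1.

0

Gantt: | T1 0-7 | T3 7-14 | T2 14-20 |
Completion: T1=7  T2=20  T3=14
Turnaround (C−A): T1=7  T2=17  T3=13
Waiting(T1) = turnaround − burst = 7 − 7 = 0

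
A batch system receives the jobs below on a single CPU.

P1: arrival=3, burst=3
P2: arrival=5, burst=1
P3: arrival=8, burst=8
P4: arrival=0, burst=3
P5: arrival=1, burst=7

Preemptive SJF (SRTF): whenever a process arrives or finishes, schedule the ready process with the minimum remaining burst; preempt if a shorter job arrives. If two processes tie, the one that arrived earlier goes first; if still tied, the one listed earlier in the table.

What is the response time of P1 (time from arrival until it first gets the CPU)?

0

Schedule: | P4 0-3 | P1 3-6 | P2 6-7 | P5 7-14 | P3 14-22 |
Completion: P1=6  P2=7  P3=22  P4=3  P5=14
Turnaround (C−A): P1=3  P2=2  P3=14  P4=3  P5=13
Response(P1) = first start − arrival = 3 − 3 = 0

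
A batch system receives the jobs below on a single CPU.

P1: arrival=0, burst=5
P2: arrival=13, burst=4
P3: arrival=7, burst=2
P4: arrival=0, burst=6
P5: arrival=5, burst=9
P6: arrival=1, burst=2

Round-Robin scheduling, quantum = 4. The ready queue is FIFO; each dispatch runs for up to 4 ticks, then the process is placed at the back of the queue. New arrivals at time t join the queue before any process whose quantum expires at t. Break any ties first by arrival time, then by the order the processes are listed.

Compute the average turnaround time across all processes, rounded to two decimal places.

Timeline: | P1 0-4 | P4 4-8 | P6 8-10 | P1 10-11 | P5 11-15 | P3 15-17 | P4 17-19 | P2 19-23 | P5 23-28 |
Completion: P1=11  P2=23  P3=17  P4=19  P5=28  P6=10
Turnaround (C−A): P1=11  P2=10  P3=10  P4=19  P5=23  P6=9
Turnaround times: P1=11, P2=10, P3=10, P4=19, P5=23, P6=9
Average turnaround = (11+10+10+19+23+9) / 6 = 82/6 = 13.67

13.67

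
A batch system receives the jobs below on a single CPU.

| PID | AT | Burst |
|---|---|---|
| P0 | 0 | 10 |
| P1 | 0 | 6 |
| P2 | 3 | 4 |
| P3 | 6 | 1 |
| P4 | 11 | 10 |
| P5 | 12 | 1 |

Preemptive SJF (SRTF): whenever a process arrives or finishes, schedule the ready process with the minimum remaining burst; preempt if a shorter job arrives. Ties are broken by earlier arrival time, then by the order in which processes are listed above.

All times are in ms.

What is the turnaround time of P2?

Gantt: | P1 0-6 | P3 6-7 | P2 7-11 | P0 11-12 | P5 12-13 | P0 13-22 | P4 22-32 |
Completion: P0=22  P1=6  P2=11  P3=7  P4=32  P5=13
Turnaround (C−A): P0=22  P1=6  P2=8  P3=1  P4=21  P5=1
Turnaround(P2) = completion − arrival = 11 − 3 = 8

8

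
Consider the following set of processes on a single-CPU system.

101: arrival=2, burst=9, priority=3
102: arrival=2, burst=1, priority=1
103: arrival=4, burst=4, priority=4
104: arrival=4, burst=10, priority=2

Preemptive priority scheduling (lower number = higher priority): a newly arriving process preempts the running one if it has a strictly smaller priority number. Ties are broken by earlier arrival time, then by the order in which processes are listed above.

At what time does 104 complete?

Gantt: | idle 0-2 | 102 2-3 | 101 3-4 | 104 4-14 | 101 14-22 | 103 22-26 |
Completion: 101=22  102=3  103=26  104=14

14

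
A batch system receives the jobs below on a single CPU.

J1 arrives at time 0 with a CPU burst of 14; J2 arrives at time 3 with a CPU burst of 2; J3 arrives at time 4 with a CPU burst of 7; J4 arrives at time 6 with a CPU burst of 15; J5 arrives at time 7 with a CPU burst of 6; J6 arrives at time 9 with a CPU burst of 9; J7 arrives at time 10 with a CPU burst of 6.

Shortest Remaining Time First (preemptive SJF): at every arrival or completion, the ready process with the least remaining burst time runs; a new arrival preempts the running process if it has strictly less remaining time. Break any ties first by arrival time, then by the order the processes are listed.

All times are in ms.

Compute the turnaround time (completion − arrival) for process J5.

Timeline: | J1 0-3 | J2 3-5 | J3 5-12 | J5 12-18 | J7 18-24 | J6 24-33 | J1 33-44 | J4 44-59 |
Completion: J1=44  J2=5  J3=12  J4=59  J5=18  J6=33  J7=24
Turnaround(J5) = completion − arrival = 18 − 7 = 11

11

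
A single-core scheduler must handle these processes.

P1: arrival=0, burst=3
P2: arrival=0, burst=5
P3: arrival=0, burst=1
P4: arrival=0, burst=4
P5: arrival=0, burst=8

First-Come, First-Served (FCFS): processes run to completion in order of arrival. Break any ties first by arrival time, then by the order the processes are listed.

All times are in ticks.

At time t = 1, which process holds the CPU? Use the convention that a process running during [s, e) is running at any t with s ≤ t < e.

P1

Schedule: | P1 0-3 | P2 3-8 | P3 8-9 | P4 9-13 | P5 13-21 |
Completion: P1=3  P2=8  P3=9  P4=13  P5=21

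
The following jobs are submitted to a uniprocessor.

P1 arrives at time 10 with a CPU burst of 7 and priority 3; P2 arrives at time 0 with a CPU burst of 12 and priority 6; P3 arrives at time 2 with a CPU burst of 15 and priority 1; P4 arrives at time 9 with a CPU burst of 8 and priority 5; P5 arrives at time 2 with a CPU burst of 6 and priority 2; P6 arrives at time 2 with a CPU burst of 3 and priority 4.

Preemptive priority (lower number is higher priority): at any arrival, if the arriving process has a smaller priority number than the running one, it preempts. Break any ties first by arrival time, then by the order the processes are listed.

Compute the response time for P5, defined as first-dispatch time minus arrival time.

15

Schedule: | P2 0-2 | P3 2-17 | P5 17-23 | P1 23-30 | P6 30-33 | P4 33-41 | P2 41-51 |
Completion: P1=30  P2=51  P3=17  P4=41  P5=23  P6=33
Turnaround (C−A): P1=20  P2=51  P3=15  P4=32  P5=21  P6=31
Response(P5) = first start − arrival = 17 − 2 = 15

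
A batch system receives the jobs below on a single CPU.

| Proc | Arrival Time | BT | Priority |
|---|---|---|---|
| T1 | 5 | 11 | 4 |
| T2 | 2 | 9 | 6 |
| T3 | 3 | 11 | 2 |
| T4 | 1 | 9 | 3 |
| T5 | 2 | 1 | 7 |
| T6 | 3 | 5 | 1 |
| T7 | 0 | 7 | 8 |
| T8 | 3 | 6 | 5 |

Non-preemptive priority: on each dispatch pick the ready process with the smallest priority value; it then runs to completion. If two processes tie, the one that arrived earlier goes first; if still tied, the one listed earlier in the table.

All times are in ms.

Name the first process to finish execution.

T7

Schedule: | T7 0-7 | T6 7-12 | T3 12-23 | T4 23-32 | T1 32-43 | T8 43-49 | T2 49-58 | T5 58-59 |
Completion: T1=43  T2=58  T3=23  T4=32  T5=59  T6=12  T7=7  T8=49
Turnaround (C−A): T1=38  T2=56  T3=20  T4=31  T5=57  T6=9  T7=7  T8=46
Finish order: T7 → T6 → T3 → T4 → T1 → T8 → T2 → T5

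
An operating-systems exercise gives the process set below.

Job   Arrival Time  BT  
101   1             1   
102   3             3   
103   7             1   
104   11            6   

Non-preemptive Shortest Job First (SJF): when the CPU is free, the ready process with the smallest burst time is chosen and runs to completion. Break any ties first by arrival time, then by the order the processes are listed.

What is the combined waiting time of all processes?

Timeline: | idle 0-1 | 101 1-2 | idle 2-3 | 102 3-6 | idle 6-7 | 103 7-8 | idle 8-11 | 104 11-17 |
Completion: 101=2  102=6  103=8  104=17
Turnaround (C−A): 101=1  102=3  103=1  104=6
Waiting = turnaround − burst: 101=0, 102=0, 103=0, 104=0
Total waiting = 0 + 0 + 0 + 0 = 0

0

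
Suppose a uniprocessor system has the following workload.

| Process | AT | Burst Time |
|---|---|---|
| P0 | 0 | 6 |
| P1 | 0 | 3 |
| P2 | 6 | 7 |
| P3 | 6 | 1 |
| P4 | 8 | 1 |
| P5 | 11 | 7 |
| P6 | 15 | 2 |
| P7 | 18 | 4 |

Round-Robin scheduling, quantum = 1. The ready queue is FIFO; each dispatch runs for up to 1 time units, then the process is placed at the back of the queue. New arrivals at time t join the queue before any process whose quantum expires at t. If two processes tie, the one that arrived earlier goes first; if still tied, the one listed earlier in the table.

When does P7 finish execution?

30

Schedule: | P0 0-1 | P1 1-2 | P0 2-3 | P1 3-4 | P0 4-5 | P1 5-6 | P0 6-7 | P2 7-8 | P3 8-9 | P0 9-10 | P4 10-11 | P2 11-12 | P0 12-13 | P5 13-14 | P2 14-15 | P5 15-16 | P6 16-17 | P2 17-18 | P5 18-19 | P6 19-20 | P7 20-21 | P2 21-22 | P5 22-23 | P7 23-24 | P2 24-25 | P5 25-26 | P7 26-27 | P2 27-28 | P5 28-29 | P7 29-30 | P5 30-31 |
Completion: P0=13  P1=6  P2=28  P3=9  P4=11  P5=31  P6=20  P7=30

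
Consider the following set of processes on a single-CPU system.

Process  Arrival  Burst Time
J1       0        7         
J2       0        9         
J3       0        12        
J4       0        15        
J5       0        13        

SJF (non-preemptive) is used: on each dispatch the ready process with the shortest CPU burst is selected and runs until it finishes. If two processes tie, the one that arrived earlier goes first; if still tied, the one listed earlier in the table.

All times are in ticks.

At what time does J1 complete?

Gantt: | J1 0-7 | J2 7-16 | J3 16-28 | J5 28-41 | J4 41-56 |
Completion: J1=7  J2=16  J3=28  J4=56  J5=41
Turnaround (C−A): J1=7  J2=16  J3=28  J4=56  J5=41

7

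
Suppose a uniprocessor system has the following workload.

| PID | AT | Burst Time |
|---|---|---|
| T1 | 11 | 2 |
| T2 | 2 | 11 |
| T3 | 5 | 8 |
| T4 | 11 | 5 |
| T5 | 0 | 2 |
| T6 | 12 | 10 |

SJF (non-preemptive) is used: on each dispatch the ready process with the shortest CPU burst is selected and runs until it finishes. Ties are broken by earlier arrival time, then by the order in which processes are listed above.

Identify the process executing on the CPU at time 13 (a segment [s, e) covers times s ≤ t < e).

T1

Schedule: | T5 0-2 | T2 2-13 | T1 13-15 | T4 15-20 | T3 20-28 | T6 28-38 |
Completion: T1=15  T2=13  T3=28  T4=20  T5=2  T6=38
Turnaround (C−A): T1=4  T2=11  T3=23  T4=9  T5=2  T6=26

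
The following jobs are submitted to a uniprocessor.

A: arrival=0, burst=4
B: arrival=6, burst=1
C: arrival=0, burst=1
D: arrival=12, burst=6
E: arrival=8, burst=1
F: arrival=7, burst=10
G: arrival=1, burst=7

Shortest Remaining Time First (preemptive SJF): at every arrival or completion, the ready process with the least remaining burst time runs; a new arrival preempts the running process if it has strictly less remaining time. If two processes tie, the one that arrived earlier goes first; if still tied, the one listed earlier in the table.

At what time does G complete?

Timeline: | C 0-1 | A 1-5 | G 5-6 | B 6-7 | G 7-8 | E 8-9 | G 9-14 | D 14-20 | F 20-30 |
Completion: A=5  B=7  C=1  D=20  E=9  F=30  G=14
Turnaround (C−A): A=5  B=1  C=1  D=8  E=1  F=23  G=13

14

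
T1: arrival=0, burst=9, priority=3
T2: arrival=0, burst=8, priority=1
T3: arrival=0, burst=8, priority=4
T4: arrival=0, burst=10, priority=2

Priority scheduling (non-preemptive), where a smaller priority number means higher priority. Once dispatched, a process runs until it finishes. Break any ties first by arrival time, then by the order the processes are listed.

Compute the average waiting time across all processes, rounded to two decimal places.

13.25

Schedule: | T2 0-8 | T4 8-18 | T1 18-27 | T3 27-35 |
Completion: T1=27  T2=8  T3=35  T4=18
Turnaround (C−A): T1=27  T2=8  T3=35  T4=18
Waiting times: T1=18, T2=0, T3=27, T4=8
Average waiting = (18+0+27+8) / 4 = 53/4 = 13.25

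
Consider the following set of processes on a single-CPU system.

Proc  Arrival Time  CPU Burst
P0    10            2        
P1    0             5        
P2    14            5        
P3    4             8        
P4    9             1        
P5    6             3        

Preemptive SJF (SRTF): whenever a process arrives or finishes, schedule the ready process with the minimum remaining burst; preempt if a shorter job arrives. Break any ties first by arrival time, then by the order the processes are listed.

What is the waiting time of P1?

Gantt: | P1 0-5 | P3 5-6 | P5 6-9 | P4 9-10 | P0 10-12 | P3 12-19 | P2 19-24 |
Completion: P0=12  P1=5  P2=24  P3=19  P4=10  P5=9
Turnaround (C−A): P0=2  P1=5  P2=10  P3=15  P4=1  P5=3
Waiting(P1) = turnaround − burst = 5 − 5 = 0

0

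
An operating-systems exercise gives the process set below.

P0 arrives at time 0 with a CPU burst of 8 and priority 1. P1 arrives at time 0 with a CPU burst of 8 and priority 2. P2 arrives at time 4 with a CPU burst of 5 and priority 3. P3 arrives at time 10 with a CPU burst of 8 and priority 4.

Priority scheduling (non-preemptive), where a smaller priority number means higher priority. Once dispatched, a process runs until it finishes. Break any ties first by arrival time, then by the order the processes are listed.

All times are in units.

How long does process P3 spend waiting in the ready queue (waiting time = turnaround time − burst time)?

Gantt: | P0 0-8 | P1 8-16 | P2 16-21 | P3 21-29 |
Completion: P0=8  P1=16  P2=21  P3=29
Waiting(P3) = turnaround − burst = 19 − 8 = 11

11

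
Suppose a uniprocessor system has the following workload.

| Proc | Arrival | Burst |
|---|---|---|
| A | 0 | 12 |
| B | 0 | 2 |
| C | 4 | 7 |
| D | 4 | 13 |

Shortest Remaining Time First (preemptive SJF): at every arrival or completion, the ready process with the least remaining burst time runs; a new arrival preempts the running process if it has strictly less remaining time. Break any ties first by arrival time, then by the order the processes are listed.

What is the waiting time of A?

Timeline: | B 0-2 | A 2-4 | C 4-11 | A 11-21 | D 21-34 |
Completion: A=21  B=2  C=11  D=34
Turnaround (C−A): A=21  B=2  C=7  D=30
Waiting(A) = turnaround − burst = 21 − 12 = 9

9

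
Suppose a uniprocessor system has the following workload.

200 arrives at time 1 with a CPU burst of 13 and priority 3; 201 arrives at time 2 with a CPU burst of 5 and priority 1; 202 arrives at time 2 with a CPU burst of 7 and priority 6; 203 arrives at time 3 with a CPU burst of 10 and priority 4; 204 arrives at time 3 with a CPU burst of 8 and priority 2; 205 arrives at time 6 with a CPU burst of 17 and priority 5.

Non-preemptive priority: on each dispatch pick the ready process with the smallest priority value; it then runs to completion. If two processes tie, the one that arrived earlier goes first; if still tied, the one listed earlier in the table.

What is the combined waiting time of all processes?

Timeline: | idle 0-1 | 200 1-14 | 201 14-19 | 204 19-27 | 203 27-37 | 205 37-54 | 202 54-61 |
Completion: 200=14  201=19  202=61  203=37  204=27  205=54
Turnaround (C−A): 200=13  201=17  202=59  203=34  204=24  205=48
Waiting = turnaround − burst: 200=0, 201=12, 202=52, 203=24, 204=16, 205=31
Total waiting = 0 + 12 + 52 + 24 + 16 + 31 = 135

135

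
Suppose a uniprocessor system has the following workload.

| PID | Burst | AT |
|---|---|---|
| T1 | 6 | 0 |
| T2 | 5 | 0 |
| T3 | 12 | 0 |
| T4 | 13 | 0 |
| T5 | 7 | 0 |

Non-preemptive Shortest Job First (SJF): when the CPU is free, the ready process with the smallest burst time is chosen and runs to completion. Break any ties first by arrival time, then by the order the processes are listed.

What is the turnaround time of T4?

Gantt: | T2 0-5 | T1 5-11 | T5 11-18 | T3 18-30 | T4 30-43 |
Completion: T1=11  T2=5  T3=30  T4=43  T5=18
Turnaround(T4) = completion − arrival = 43 − 0 = 43

43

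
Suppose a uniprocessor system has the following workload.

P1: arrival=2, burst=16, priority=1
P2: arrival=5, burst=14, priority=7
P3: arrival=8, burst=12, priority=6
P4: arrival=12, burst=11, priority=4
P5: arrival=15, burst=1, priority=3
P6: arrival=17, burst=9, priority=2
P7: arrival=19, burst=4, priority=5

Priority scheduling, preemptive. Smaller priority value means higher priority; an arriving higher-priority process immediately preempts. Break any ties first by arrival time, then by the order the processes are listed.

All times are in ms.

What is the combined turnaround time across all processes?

201

Timeline: | idle 0-2 | P1 2-18 | P6 18-27 | P5 27-28 | P4 28-39 | P7 39-43 | P3 43-55 | P2 55-69 |
Completion: P1=18  P2=69  P3=55  P4=39  P5=28  P6=27  P7=43
Turnaround = completion − arrival: P1=16, P2=64, P3=47, P4=27, P5=13, P6=10, P7=24
Total turnaround = 16 + 64 + 47 + 27 + 13 + 10 + 24 = 201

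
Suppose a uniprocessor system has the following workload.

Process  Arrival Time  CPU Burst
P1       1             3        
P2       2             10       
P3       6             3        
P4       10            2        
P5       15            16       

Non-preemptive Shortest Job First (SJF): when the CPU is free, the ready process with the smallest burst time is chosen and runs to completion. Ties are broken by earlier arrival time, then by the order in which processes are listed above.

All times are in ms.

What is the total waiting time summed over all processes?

20

Schedule: | idle 0-1 | P1 1-4 | P2 4-14 | P4 14-16 | P3 16-19 | P5 19-35 |
Completion: P1=4  P2=14  P3=19  P4=16  P5=35
Waiting = turnaround − burst: P1=0, P2=2, P3=10, P4=4, P5=4
Total waiting = 0 + 2 + 10 + 4 + 4 = 20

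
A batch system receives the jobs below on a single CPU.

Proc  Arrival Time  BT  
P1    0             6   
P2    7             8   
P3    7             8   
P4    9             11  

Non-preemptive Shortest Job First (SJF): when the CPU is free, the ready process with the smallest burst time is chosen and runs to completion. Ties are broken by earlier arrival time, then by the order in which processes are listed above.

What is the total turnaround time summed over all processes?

55

Gantt: | P1 0-6 | idle 6-7 | P2 7-15 | P3 15-23 | P4 23-34 |
Completion: P1=6  P2=15  P3=23  P4=34
Turnaround (C−A): P1=6  P2=8  P3=16  P4=25
Turnaround = completion − arrival: P1=6, P2=8, P3=16, P4=25
Total turnaround = 6 + 8 + 16 + 25 = 55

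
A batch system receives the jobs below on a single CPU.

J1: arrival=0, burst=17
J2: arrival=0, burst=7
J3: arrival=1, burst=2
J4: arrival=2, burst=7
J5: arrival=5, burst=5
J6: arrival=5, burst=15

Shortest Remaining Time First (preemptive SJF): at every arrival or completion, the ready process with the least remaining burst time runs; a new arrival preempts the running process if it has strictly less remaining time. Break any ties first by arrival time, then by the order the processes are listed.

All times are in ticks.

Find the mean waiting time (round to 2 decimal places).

11.67

Timeline: | J2 0-1 | J3 1-3 | J2 3-9 | J5 9-14 | J4 14-21 | J6 21-36 | J1 36-53 |
Completion: J1=53  J2=9  J3=3  J4=21  J5=14  J6=36
Waiting times: J1=36, J2=2, J3=0, J4=12, J5=4, J6=16
Average waiting = (36+2+0+12+4+16) / 6 = 70/6 = 11.67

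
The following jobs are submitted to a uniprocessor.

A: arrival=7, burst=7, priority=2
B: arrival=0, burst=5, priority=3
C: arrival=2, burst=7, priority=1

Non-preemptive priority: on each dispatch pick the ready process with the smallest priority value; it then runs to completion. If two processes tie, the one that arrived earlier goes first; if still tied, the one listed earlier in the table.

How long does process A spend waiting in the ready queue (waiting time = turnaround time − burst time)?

Schedule: | B 0-5 | C 5-12 | A 12-19 |
Completion: A=19  B=5  C=12
Waiting(A) = turnaround − burst = 12 − 7 = 5

5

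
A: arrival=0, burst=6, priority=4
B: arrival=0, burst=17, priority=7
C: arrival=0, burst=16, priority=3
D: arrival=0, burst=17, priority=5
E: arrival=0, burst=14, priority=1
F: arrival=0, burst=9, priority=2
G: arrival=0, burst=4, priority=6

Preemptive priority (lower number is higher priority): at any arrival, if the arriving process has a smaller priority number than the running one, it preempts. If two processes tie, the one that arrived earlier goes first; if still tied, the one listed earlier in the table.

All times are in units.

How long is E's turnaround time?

14

Gantt: | E 0-14 | F 14-23 | C 23-39 | A 39-45 | D 45-62 | G 62-66 | B 66-83 |
Completion: A=45  B=83  C=39  D=62  E=14  F=23  G=66
Turnaround (C−A): A=45  B=83  C=39  D=62  E=14  F=23  G=66
Turnaround(E) = completion − arrival = 14 − 0 = 14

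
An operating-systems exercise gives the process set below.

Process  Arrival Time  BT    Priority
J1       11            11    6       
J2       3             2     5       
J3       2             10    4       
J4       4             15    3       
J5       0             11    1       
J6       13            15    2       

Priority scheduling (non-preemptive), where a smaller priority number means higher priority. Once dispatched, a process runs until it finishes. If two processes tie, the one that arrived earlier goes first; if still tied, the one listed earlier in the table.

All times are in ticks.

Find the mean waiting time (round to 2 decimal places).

Timeline: | J5 0-11 | J4 11-26 | J6 26-41 | J3 41-51 | J2 51-53 | J1 53-64 |
Completion: J1=64  J2=53  J3=51  J4=26  J5=11  J6=41
Turnaround (C−A): J1=53  J2=50  J3=49  J4=22  J5=11  J6=28
Waiting times: J1=42, J2=48, J3=39, J4=7, J5=0, J6=13
Average waiting = (42+48+39+7+0+13) / 6 = 149/6 = 24.83

24.83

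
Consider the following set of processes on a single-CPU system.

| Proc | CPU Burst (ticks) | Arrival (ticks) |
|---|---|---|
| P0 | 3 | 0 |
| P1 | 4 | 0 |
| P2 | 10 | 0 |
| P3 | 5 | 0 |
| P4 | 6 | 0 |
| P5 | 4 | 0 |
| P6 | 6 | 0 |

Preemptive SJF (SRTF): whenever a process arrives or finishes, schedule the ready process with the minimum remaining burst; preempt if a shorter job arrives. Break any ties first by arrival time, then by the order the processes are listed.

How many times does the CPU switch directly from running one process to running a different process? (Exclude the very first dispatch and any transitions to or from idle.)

6

Schedule: | P0 0-3 | P1 3-7 | P5 7-11 | P3 11-16 | P4 16-22 | P6 22-28 | P2 28-38 |
Completion: P0=3  P1=7  P2=38  P3=16  P4=22  P5=11  P6=28
Turnaround (C−A): P0=3  P1=7  P2=38  P3=16  P4=22  P5=11  P6=28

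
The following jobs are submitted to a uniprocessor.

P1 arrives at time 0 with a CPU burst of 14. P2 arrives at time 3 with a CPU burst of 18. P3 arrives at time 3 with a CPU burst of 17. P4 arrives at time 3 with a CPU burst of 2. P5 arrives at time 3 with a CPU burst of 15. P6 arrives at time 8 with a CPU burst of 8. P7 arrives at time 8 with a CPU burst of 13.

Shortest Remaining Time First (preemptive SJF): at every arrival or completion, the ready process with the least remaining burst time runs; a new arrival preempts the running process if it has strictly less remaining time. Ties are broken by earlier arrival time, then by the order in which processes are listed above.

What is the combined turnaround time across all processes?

Gantt: | P1 0-3 | P4 3-5 | P1 5-16 | P6 16-24 | P7 24-37 | P5 37-52 | P3 52-69 | P2 69-87 |
Completion: P1=16  P2=87  P3=69  P4=5  P5=52  P6=24  P7=37
Turnaround (C−A): P1=16  P2=84  P3=66  P4=2  P5=49  P6=16  P7=29
Turnaround = completion − arrival: P1=16, P2=84, P3=66, P4=2, P5=49, P6=16, P7=29
Total turnaround = 16 + 84 + 66 + 2 + 49 + 16 + 29 = 262

262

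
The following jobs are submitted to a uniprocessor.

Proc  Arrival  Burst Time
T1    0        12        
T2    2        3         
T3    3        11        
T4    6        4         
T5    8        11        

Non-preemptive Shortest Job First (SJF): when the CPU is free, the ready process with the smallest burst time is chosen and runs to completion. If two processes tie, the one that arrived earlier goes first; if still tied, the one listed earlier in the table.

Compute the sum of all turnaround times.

Timeline: | T1 0-12 | T2 12-15 | T4 15-19 | T3 19-30 | T5 30-41 |
Completion: T1=12  T2=15  T3=30  T4=19  T5=41
Turnaround = completion − arrival: T1=12, T2=13, T3=27, T4=13, T5=33
Total turnaround = 12 + 13 + 27 + 13 + 33 = 98

98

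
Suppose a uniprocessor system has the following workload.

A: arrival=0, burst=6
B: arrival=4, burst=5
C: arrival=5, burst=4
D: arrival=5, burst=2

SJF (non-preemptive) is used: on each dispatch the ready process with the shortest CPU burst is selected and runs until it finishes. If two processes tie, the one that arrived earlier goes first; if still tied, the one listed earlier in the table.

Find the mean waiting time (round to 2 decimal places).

Timeline: | A 0-6 | D 6-8 | C 8-12 | B 12-17 |
Completion: A=6  B=17  C=12  D=8
Turnaround (C−A): A=6  B=13  C=7  D=3
Waiting times: A=0, B=8, C=3, D=1
Average waiting = (0+8+3+1) / 4 = 12/4 = 3.00

3.00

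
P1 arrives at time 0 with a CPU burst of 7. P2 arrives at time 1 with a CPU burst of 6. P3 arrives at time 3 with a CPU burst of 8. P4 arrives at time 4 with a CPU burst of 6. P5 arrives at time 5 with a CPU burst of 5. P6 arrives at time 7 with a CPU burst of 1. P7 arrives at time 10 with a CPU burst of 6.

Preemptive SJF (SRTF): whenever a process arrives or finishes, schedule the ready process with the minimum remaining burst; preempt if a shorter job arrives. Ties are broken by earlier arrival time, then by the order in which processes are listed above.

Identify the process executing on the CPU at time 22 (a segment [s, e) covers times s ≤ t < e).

Gantt: | P1 0-7 | P6 7-8 | P5 8-13 | P2 13-19 | P4 19-25 | P7 25-31 | P3 31-39 |
Completion: P1=7  P2=19  P3=39  P4=25  P5=13  P6=8  P7=31
Turnaround (C−A): P1=7  P2=18  P3=36  P4=21  P5=8  P6=1  P7=21

P4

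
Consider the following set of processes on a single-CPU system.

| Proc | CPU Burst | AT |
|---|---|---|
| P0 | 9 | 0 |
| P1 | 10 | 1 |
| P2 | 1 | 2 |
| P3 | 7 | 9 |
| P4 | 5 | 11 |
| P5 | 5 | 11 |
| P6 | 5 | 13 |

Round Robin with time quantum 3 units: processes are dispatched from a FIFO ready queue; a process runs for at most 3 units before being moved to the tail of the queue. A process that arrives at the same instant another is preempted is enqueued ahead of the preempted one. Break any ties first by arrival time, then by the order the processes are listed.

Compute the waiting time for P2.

4

Schedule: | P0 0-3 | P1 3-6 | P2 6-7 | P0 7-10 | P1 10-13 | P3 13-16 | P0 16-19 | P4 19-22 | P5 22-25 | P6 25-28 | P1 28-31 | P3 31-34 | P4 34-36 | P5 36-38 | P6 38-40 | P1 40-41 | P3 41-42 |
Completion: P0=19  P1=41  P2=7  P3=42  P4=36  P5=38  P6=40
Turnaround (C−A): P0=19  P1=40  P2=5  P3=33  P4=25  P5=27  P6=27
Waiting(P2) = turnaround − burst = 5 − 1 = 4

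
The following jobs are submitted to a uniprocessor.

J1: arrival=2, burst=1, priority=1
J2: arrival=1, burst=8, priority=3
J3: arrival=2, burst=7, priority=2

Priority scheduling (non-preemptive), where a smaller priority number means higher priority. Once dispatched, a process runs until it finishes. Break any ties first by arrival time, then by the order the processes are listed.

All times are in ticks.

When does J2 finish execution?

9

Gantt: | idle 0-1 | J2 1-9 | J1 9-10 | J3 10-17 |
Completion: J1=10  J2=9  J3=17
Turnaround (C−A): J1=8  J2=8  J3=15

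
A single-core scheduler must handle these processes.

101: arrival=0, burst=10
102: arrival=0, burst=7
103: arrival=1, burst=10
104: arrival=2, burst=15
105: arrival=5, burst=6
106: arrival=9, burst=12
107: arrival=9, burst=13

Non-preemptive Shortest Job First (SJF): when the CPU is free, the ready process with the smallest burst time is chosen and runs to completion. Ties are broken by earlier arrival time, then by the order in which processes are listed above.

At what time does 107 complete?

58

Gantt: | 102 0-7 | 105 7-13 | 101 13-23 | 103 23-33 | 106 33-45 | 107 45-58 | 104 58-73 |
Completion: 101=23  102=7  103=33  104=73  105=13  106=45  107=58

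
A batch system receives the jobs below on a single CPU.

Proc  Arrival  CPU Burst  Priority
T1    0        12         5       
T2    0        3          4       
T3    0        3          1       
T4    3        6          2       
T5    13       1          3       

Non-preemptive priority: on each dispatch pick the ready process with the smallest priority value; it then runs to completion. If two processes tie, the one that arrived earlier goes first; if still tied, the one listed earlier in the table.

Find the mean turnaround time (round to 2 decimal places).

11.40

Schedule: | T3 0-3 | T4 3-9 | T2 9-12 | T1 12-24 | T5 24-25 |
Completion: T1=24  T2=12  T3=3  T4=9  T5=25
Turnaround times: T1=24, T2=12, T3=3, T4=6, T5=12
Average turnaround = (24+12+3+6+12) / 5 = 57/5 = 11.40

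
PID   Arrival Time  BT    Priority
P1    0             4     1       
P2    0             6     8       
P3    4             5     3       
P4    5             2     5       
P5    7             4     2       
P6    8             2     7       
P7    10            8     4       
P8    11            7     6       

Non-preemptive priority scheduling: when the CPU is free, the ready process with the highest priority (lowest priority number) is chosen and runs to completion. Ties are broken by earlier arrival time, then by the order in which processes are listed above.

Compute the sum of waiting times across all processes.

Gantt: | P1 0-4 | P3 4-9 | P5 9-13 | P7 13-21 | P4 21-23 | P8 23-30 | P6 30-32 | P2 32-38 |
Completion: P1=4  P2=38  P3=9  P4=23  P5=13  P6=32  P7=21  P8=30
Turnaround (C−A): P1=4  P2=38  P3=5  P4=18  P5=6  P6=24  P7=11  P8=19
Waiting = turnaround − burst: P1=0, P2=32, P3=0, P4=16, P5=2, P6=22, P7=3, P8=12
Total waiting = 0 + 32 + 0 + 16 + 2 + 22 + 3 + 12 = 87

87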